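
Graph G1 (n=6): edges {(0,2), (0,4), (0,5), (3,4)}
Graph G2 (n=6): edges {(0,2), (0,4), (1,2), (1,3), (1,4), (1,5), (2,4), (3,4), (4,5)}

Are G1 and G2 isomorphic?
No, not isomorphic

The graphs are NOT isomorphic.

Connected components of G1: 2 component(s) with vertex sets [[1], [0, 2, 3, 4, 5]], sizes [1, 5].
Connected components of G2: 1 component(s) with vertex sets [[0, 1, 2, 3, 4, 5]], sizes [6].
The number of connected components (and the multiset of component sizes) is an isomorphism invariant — an isomorphism maps each component of G1 bijectively onto a component of G2. Since G1 has 2 component(s) and G2 has 1, they cannot be isomorphic.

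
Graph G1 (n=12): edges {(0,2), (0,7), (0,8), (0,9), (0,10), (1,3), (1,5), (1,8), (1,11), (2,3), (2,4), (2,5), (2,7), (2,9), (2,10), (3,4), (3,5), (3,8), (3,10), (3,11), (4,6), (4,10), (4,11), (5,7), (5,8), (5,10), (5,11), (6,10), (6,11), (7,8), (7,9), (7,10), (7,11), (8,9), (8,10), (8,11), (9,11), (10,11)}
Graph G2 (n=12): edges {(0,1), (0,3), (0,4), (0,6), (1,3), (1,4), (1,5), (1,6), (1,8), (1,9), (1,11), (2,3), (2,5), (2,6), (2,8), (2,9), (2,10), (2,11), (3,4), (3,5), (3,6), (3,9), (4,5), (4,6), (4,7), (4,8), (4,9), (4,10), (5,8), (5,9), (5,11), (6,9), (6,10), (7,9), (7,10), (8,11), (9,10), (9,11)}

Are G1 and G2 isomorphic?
Yes, isomorphic

The graphs are isomorphic.
One valid mapping φ: V(G1) → V(G2): 0→11, 1→0, 2→2, 3→6, 4→10, 5→3, 6→7, 7→5, 8→1, 9→8, 10→9, 11→4

Verify φ preserves adjacency — for each edge of G1, its image is an edge of G2:
  (0,2) → (φ(0),φ(2)) = (2,11) ∈ E(G2) ✓
  (0,7) → (φ(0),φ(7)) = (5,11) ∈ E(G2) ✓
  (0,8) → (φ(0),φ(8)) = (1,11) ∈ E(G2) ✓
  (0,9) → (φ(0),φ(9)) = (8,11) ∈ E(G2) ✓
  (0,10) → (φ(0),φ(10)) = (9,11) ∈ E(G2) ✓
  (1,3) → (φ(1),φ(3)) = (0,6) ∈ E(G2) ✓
  (1,5) → (φ(1),φ(5)) = (0,3) ∈ E(G2) ✓
  (1,8) → (φ(1),φ(8)) = (0,1) ∈ E(G2) ✓
  (1,11) → (φ(1),φ(11)) = (0,4) ∈ E(G2) ✓
  (2,3) → (φ(2),φ(3)) = (2,6) ∈ E(G2) ✓
  (2,4) → (φ(2),φ(4)) = (2,10) ∈ E(G2) ✓
  (2,5) → (φ(2),φ(5)) = (2,3) ∈ E(G2) ✓
  (2,7) → (φ(2),φ(7)) = (2,5) ∈ E(G2) ✓
  (2,9) → (φ(2),φ(9)) = (2,8) ∈ E(G2) ✓
  (2,10) → (φ(2),φ(10)) = (2,9) ∈ E(G2) ✓
  (3,4) → (φ(3),φ(4)) = (6,10) ∈ E(G2) ✓
  (3,5) → (φ(3),φ(5)) = (3,6) ∈ E(G2) ✓
  (3,8) → (φ(3),φ(8)) = (1,6) ∈ E(G2) ✓
  (3,10) → (φ(3),φ(10)) = (6,9) ∈ E(G2) ✓
  (3,11) → (φ(3),φ(11)) = (4,6) ∈ E(G2) ✓
  (4,6) → (φ(4),φ(6)) = (7,10) ∈ E(G2) ✓
  (4,10) → (φ(4),φ(10)) = (9,10) ∈ E(G2) ✓
  (4,11) → (φ(4),φ(11)) = (4,10) ∈ E(G2) ✓
  (5,7) → (φ(5),φ(7)) = (3,5) ∈ E(G2) ✓
  (5,8) → (φ(5),φ(8)) = (1,3) ∈ E(G2) ✓
  (5,10) → (φ(5),φ(10)) = (3,9) ∈ E(G2) ✓
  (5,11) → (φ(5),φ(11)) = (3,4) ∈ E(G2) ✓
  (6,10) → (φ(6),φ(10)) = (7,9) ∈ E(G2) ✓
  (6,11) → (φ(6),φ(11)) = (4,7) ∈ E(G2) ✓
  (7,8) → (φ(7),φ(8)) = (1,5) ∈ E(G2) ✓
  (7,9) → (φ(7),φ(9)) = (5,8) ∈ E(G2) ✓
  (7,10) → (φ(7),φ(10)) = (5,9) ∈ E(G2) ✓
  (7,11) → (φ(7),φ(11)) = (4,5) ∈ E(G2) ✓
  (8,9) → (φ(8),φ(9)) = (1,8) ∈ E(G2) ✓
  (8,10) → (φ(8),φ(10)) = (1,9) ∈ E(G2) ✓
  (8,11) → (φ(8),φ(11)) = (1,4) ∈ E(G2) ✓
  (9,11) → (φ(9),φ(11)) = (4,8) ∈ E(G2) ✓
  (10,11) → (φ(10),φ(11)) = (4,9) ∈ E(G2) ✓
All 38 edges of G1 map to edges of G2, and |E(G1)| = |E(G2)| = 38, so φ is a bijection on edges as well as vertices. Hence G1 ≅ G2.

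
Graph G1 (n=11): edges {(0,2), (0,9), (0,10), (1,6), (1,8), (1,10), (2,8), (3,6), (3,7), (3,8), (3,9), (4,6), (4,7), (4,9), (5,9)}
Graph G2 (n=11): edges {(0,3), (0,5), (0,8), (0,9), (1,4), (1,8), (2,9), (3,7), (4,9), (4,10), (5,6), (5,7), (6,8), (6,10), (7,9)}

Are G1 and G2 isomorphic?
Yes, isomorphic

The graphs are isomorphic.
One valid mapping φ: V(G1) → V(G2): 0→4, 1→6, 2→1, 3→0, 4→7, 5→2, 6→5, 7→3, 8→8, 9→9, 10→10

Verify φ preserves adjacency — for each edge of G1, its image is an edge of G2:
  (0,2) → (φ(0),φ(2)) = (1,4) ∈ E(G2) ✓
  (0,9) → (φ(0),φ(9)) = (4,9) ∈ E(G2) ✓
  (0,10) → (φ(0),φ(10)) = (4,10) ∈ E(G2) ✓
  (1,6) → (φ(1),φ(6)) = (5,6) ∈ E(G2) ✓
  (1,8) → (φ(1),φ(8)) = (6,8) ∈ E(G2) ✓
  (1,10) → (φ(1),φ(10)) = (6,10) ∈ E(G2) ✓
  (2,8) → (φ(2),φ(8)) = (1,8) ∈ E(G2) ✓
  (3,6) → (φ(3),φ(6)) = (0,5) ∈ E(G2) ✓
  (3,7) → (φ(3),φ(7)) = (0,3) ∈ E(G2) ✓
  (3,8) → (φ(3),φ(8)) = (0,8) ∈ E(G2) ✓
  (3,9) → (φ(3),φ(9)) = (0,9) ∈ E(G2) ✓
  (4,6) → (φ(4),φ(6)) = (5,7) ∈ E(G2) ✓
  (4,7) → (φ(4),φ(7)) = (3,7) ∈ E(G2) ✓
  (4,9) → (φ(4),φ(9)) = (7,9) ∈ E(G2) ✓
  (5,9) → (φ(5),φ(9)) = (2,9) ∈ E(G2) ✓
All 15 edges of G1 map to edges of G2, and |E(G1)| = |E(G2)| = 15, so φ is a bijection on edges as well as vertices. Hence G1 ≅ G2.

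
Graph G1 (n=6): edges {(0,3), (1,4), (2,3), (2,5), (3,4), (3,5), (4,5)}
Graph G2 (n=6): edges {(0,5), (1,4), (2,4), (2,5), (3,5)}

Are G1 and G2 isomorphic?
No, not isomorphic

The graphs are NOT isomorphic.

Counting triangles (3-cliques): G1 has 2, G2 has 0.
Triangle count is an isomorphism invariant, so differing triangle counts rule out isomorphism.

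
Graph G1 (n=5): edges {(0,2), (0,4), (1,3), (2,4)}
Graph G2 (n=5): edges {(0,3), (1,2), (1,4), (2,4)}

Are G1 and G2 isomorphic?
Yes, isomorphic

The graphs are isomorphic.
One valid mapping φ: V(G1) → V(G2): 0→4, 1→3, 2→1, 3→0, 4→2

Verify φ preserves adjacency — for each edge of G1, its image is an edge of G2:
  (0,2) → (φ(0),φ(2)) = (1,4) ∈ E(G2) ✓
  (0,4) → (φ(0),φ(4)) = (2,4) ∈ E(G2) ✓
  (1,3) → (φ(1),φ(3)) = (0,3) ∈ E(G2) ✓
  (2,4) → (φ(2),φ(4)) = (1,2) ∈ E(G2) ✓
All 4 edges of G1 map to edges of G2, and |E(G1)| = |E(G2)| = 4, so φ is a bijection on edges as well as vertices. Hence G1 ≅ G2.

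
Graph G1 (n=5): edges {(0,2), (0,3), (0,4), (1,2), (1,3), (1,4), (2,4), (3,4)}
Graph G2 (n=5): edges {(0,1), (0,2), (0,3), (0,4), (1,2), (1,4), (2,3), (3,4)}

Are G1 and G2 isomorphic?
Yes, isomorphic

The graphs are isomorphic.
One valid mapping φ: V(G1) → V(G2): 0→4, 1→2, 2→1, 3→3, 4→0

Verify φ preserves adjacency — for each edge of G1, its image is an edge of G2:
  (0,2) → (φ(0),φ(2)) = (1,4) ∈ E(G2) ✓
  (0,3) → (φ(0),φ(3)) = (3,4) ∈ E(G2) ✓
  (0,4) → (φ(0),φ(4)) = (0,4) ∈ E(G2) ✓
  (1,2) → (φ(1),φ(2)) = (1,2) ∈ E(G2) ✓
  (1,3) → (φ(1),φ(3)) = (2,3) ∈ E(G2) ✓
  (1,4) → (φ(1),φ(4)) = (0,2) ∈ E(G2) ✓
  (2,4) → (φ(2),φ(4)) = (0,1) ∈ E(G2) ✓
  (3,4) → (φ(3),φ(4)) = (0,3) ∈ E(G2) ✓
All 8 edges of G1 map to edges of G2, and |E(G1)| = |E(G2)| = 8, so φ is a bijection on edges as well as vertices. Hence G1 ≅ G2.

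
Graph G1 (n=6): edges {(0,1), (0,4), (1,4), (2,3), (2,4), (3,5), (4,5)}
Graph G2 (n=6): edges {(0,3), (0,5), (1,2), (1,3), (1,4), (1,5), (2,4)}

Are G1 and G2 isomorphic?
Yes, isomorphic

The graphs are isomorphic.
One valid mapping φ: V(G1) → V(G2): 0→4, 1→2, 2→5, 3→0, 4→1, 5→3

Verify φ preserves adjacency — for each edge of G1, its image is an edge of G2:
  (0,1) → (φ(0),φ(1)) = (2,4) ∈ E(G2) ✓
  (0,4) → (φ(0),φ(4)) = (1,4) ∈ E(G2) ✓
  (1,4) → (φ(1),φ(4)) = (1,2) ∈ E(G2) ✓
  (2,3) → (φ(2),φ(3)) = (0,5) ∈ E(G2) ✓
  (2,4) → (φ(2),φ(4)) = (1,5) ∈ E(G2) ✓
  (3,5) → (φ(3),φ(5)) = (0,3) ∈ E(G2) ✓
  (4,5) → (φ(4),φ(5)) = (1,3) ∈ E(G2) ✓
All 7 edges of G1 map to edges of G2, and |E(G1)| = |E(G2)| = 7, so φ is a bijection on edges as well as vertices. Hence G1 ≅ G2.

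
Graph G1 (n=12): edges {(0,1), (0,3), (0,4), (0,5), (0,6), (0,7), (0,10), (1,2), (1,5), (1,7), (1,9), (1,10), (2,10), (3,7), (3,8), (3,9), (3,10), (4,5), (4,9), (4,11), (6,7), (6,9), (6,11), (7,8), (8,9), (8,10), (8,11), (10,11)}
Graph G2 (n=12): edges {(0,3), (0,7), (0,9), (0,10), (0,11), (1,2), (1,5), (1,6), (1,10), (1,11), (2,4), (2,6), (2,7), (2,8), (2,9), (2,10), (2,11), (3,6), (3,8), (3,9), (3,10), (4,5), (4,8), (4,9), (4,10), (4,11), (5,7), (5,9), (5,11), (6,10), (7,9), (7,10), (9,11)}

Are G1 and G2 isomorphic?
No, not isomorphic

The graphs are NOT isomorphic.

Degrees in G1: deg(0)=7, deg(1)=6, deg(2)=2, deg(3)=5, deg(4)=4, deg(5)=3, deg(6)=4, deg(7)=5, deg(8)=5, deg(9)=5, deg(10)=6, deg(11)=4.
Sorted degree sequence of G1: [7, 6, 6, 5, 5, 5, 5, 4, 4, 4, 3, 2].
Degrees in G2: deg(0)=5, deg(1)=5, deg(2)=8, deg(3)=5, deg(4)=6, deg(5)=5, deg(6)=4, deg(7)=5, deg(8)=3, deg(9)=7, deg(10)=7, deg(11)=6.
Sorted degree sequence of G2: [8, 7, 7, 6, 6, 5, 5, 5, 5, 5, 4, 3].
The (sorted) degree sequence is an isomorphism invariant, so since G1 and G2 have different degree sequences they cannot be isomorphic.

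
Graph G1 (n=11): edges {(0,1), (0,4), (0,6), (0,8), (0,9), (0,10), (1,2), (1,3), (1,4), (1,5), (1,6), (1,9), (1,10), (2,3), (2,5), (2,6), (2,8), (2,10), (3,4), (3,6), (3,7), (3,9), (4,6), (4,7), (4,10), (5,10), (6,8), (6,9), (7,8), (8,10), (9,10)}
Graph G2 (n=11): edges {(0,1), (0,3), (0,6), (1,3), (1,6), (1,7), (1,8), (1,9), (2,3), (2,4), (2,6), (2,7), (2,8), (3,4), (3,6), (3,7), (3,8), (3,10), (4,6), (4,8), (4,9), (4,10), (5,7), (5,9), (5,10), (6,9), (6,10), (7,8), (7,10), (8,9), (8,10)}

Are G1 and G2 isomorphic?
Yes, isomorphic

The graphs are isomorphic.
One valid mapping φ: V(G1) → V(G2): 0→4, 1→3, 2→1, 3→7, 4→10, 5→0, 6→8, 7→5, 8→9, 9→2, 10→6

Verify φ preserves adjacency — for each edge of G1, its image is an edge of G2:
  (0,1) → (φ(0),φ(1)) = (3,4) ∈ E(G2) ✓
  (0,4) → (φ(0),φ(4)) = (4,10) ∈ E(G2) ✓
  (0,6) → (φ(0),φ(6)) = (4,8) ∈ E(G2) ✓
  (0,8) → (φ(0),φ(8)) = (4,9) ∈ E(G2) ✓
  (0,9) → (φ(0),φ(9)) = (2,4) ∈ E(G2) ✓
  (0,10) → (φ(0),φ(10)) = (4,6) ∈ E(G2) ✓
  (1,2) → (φ(1),φ(2)) = (1,3) ∈ E(G2) ✓
  (1,3) → (φ(1),φ(3)) = (3,7) ∈ E(G2) ✓
  (1,4) → (φ(1),φ(4)) = (3,10) ∈ E(G2) ✓
  (1,5) → (φ(1),φ(5)) = (0,3) ∈ E(G2) ✓
  (1,6) → (φ(1),φ(6)) = (3,8) ∈ E(G2) ✓
  (1,9) → (φ(1),φ(9)) = (2,3) ∈ E(G2) ✓
  (1,10) → (φ(1),φ(10)) = (3,6) ∈ E(G2) ✓
  (2,3) → (φ(2),φ(3)) = (1,7) ∈ E(G2) ✓
  (2,5) → (φ(2),φ(5)) = (0,1) ∈ E(G2) ✓
  (2,6) → (φ(2),φ(6)) = (1,8) ∈ E(G2) ✓
  (2,8) → (φ(2),φ(8)) = (1,9) ∈ E(G2) ✓
  (2,10) → (φ(2),φ(10)) = (1,6) ∈ E(G2) ✓
  (3,4) → (φ(3),φ(4)) = (7,10) ∈ E(G2) ✓
  (3,6) → (φ(3),φ(6)) = (7,8) ∈ E(G2) ✓
  (3,7) → (φ(3),φ(7)) = (5,7) ∈ E(G2) ✓
  (3,9) → (φ(3),φ(9)) = (2,7) ∈ E(G2) ✓
  (4,6) → (φ(4),φ(6)) = (8,10) ∈ E(G2) ✓
  (4,7) → (φ(4),φ(7)) = (5,10) ∈ E(G2) ✓
  (4,10) → (φ(4),φ(10)) = (6,10) ∈ E(G2) ✓
  (5,10) → (φ(5),φ(10)) = (0,6) ∈ E(G2) ✓
  (6,8) → (φ(6),φ(8)) = (8,9) ∈ E(G2) ✓
  (6,9) → (φ(6),φ(9)) = (2,8) ∈ E(G2) ✓
  (7,8) → (φ(7),φ(8)) = (5,9) ∈ E(G2) ✓
  (8,10) → (φ(8),φ(10)) = (6,9) ∈ E(G2) ✓
  (9,10) → (φ(9),φ(10)) = (2,6) ∈ E(G2) ✓
All 31 edges of G1 map to edges of G2, and |E(G1)| = |E(G2)| = 31, so φ is a bijection on edges as well as vertices. Hence G1 ≅ G2.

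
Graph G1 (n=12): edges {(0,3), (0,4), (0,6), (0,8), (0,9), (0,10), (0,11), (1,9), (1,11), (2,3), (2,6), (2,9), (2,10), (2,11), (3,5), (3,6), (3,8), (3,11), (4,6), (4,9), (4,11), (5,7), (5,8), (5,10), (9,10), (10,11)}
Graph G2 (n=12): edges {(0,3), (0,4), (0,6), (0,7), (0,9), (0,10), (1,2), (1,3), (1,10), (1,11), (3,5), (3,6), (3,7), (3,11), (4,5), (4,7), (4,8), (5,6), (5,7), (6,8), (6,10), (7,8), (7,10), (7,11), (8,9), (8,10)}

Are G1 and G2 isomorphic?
Yes, isomorphic

The graphs are isomorphic.
One valid mapping φ: V(G1) → V(G2): 0→7, 1→9, 2→6, 3→3, 4→4, 5→1, 6→5, 7→2, 8→11, 9→8, 10→10, 11→0

Verify φ preserves adjacency — for each edge of G1, its image is an edge of G2:
  (0,3) → (φ(0),φ(3)) = (3,7) ∈ E(G2) ✓
  (0,4) → (φ(0),φ(4)) = (4,7) ∈ E(G2) ✓
  (0,6) → (φ(0),φ(6)) = (5,7) ∈ E(G2) ✓
  (0,8) → (φ(0),φ(8)) = (7,11) ∈ E(G2) ✓
  (0,9) → (φ(0),φ(9)) = (7,8) ∈ E(G2) ✓
  (0,10) → (φ(0),φ(10)) = (7,10) ∈ E(G2) ✓
  (0,11) → (φ(0),φ(11)) = (0,7) ∈ E(G2) ✓
  (1,9) → (φ(1),φ(9)) = (8,9) ∈ E(G2) ✓
  (1,11) → (φ(1),φ(11)) = (0,9) ∈ E(G2) ✓
  (2,3) → (φ(2),φ(3)) = (3,6) ∈ E(G2) ✓
  (2,6) → (φ(2),φ(6)) = (5,6) ∈ E(G2) ✓
  (2,9) → (φ(2),φ(9)) = (6,8) ∈ E(G2) ✓
  (2,10) → (φ(2),φ(10)) = (6,10) ∈ E(G2) ✓
  (2,11) → (φ(2),φ(11)) = (0,6) ∈ E(G2) ✓
  (3,5) → (φ(3),φ(5)) = (1,3) ∈ E(G2) ✓
  (3,6) → (φ(3),φ(6)) = (3,5) ∈ E(G2) ✓
  (3,8) → (φ(3),φ(8)) = (3,11) ∈ E(G2) ✓
  (3,11) → (φ(3),φ(11)) = (0,3) ∈ E(G2) ✓
  (4,6) → (φ(4),φ(6)) = (4,5) ∈ E(G2) ✓
  (4,9) → (φ(4),φ(9)) = (4,8) ∈ E(G2) ✓
  (4,11) → (φ(4),φ(11)) = (0,4) ∈ E(G2) ✓
  (5,7) → (φ(5),φ(7)) = (1,2) ∈ E(G2) ✓
  (5,8) → (φ(5),φ(8)) = (1,11) ∈ E(G2) ✓
  (5,10) → (φ(5),φ(10)) = (1,10) ∈ E(G2) ✓
  (9,10) → (φ(9),φ(10)) = (8,10) ∈ E(G2) ✓
  (10,11) → (φ(10),φ(11)) = (0,10) ∈ E(G2) ✓
All 26 edges of G1 map to edges of G2, and |E(G1)| = |E(G2)| = 26, so φ is a bijection on edges as well as vertices. Hence G1 ≅ G2.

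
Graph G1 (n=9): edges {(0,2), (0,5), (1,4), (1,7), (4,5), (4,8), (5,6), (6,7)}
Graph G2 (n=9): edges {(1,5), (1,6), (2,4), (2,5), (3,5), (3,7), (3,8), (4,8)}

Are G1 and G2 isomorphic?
Yes, isomorphic

The graphs are isomorphic.
One valid mapping φ: V(G1) → V(G2): 0→1, 1→8, 2→6, 3→0, 4→3, 5→5, 6→2, 7→4, 8→7

Verify φ preserves adjacency — for each edge of G1, its image is an edge of G2:
  (0,2) → (φ(0),φ(2)) = (1,6) ∈ E(G2) ✓
  (0,5) → (φ(0),φ(5)) = (1,5) ∈ E(G2) ✓
  (1,4) → (φ(1),φ(4)) = (3,8) ∈ E(G2) ✓
  (1,7) → (φ(1),φ(7)) = (4,8) ∈ E(G2) ✓
  (4,5) → (φ(4),φ(5)) = (3,5) ∈ E(G2) ✓
  (4,8) → (φ(4),φ(8)) = (3,7) ∈ E(G2) ✓
  (5,6) → (φ(5),φ(6)) = (2,5) ∈ E(G2) ✓
  (6,7) → (φ(6),φ(7)) = (2,4) ∈ E(G2) ✓
All 8 edges of G1 map to edges of G2, and |E(G1)| = |E(G2)| = 8, so φ is a bijection on edges as well as vertices. Hence G1 ≅ G2.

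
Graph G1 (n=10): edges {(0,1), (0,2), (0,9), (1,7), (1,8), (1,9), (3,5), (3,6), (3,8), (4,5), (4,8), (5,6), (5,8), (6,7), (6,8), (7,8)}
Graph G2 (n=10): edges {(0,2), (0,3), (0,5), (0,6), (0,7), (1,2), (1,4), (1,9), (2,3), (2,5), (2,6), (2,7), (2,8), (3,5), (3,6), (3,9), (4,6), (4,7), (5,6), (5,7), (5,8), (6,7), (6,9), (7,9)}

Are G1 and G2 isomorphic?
No, not isomorphic

The graphs are NOT isomorphic.

Counting triangles (3-cliques): G1 has 8, G2 has 20.
Triangle count is an isomorphism invariant, so differing triangle counts rule out isomorphism.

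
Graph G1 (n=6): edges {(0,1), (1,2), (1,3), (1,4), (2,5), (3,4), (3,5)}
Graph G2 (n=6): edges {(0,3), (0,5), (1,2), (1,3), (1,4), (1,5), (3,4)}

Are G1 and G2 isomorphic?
Yes, isomorphic

The graphs are isomorphic.
One valid mapping φ: V(G1) → V(G2): 0→2, 1→1, 2→5, 3→3, 4→4, 5→0

Verify φ preserves adjacency — for each edge of G1, its image is an edge of G2:
  (0,1) → (φ(0),φ(1)) = (1,2) ∈ E(G2) ✓
  (1,2) → (φ(1),φ(2)) = (1,5) ∈ E(G2) ✓
  (1,3) → (φ(1),φ(3)) = (1,3) ∈ E(G2) ✓
  (1,4) → (φ(1),φ(4)) = (1,4) ∈ E(G2) ✓
  (2,5) → (φ(2),φ(5)) = (0,5) ∈ E(G2) ✓
  (3,4) → (φ(3),φ(4)) = (3,4) ∈ E(G2) ✓
  (3,5) → (φ(3),φ(5)) = (0,3) ∈ E(G2) ✓
All 7 edges of G1 map to edges of G2, and |E(G1)| = |E(G2)| = 7, so φ is a bijection on edges as well as vertices. Hence G1 ≅ G2.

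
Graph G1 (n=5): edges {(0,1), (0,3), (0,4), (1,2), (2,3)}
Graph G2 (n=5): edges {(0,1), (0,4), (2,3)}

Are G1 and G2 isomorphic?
No, not isomorphic

The graphs are NOT isomorphic.

Counting edges: G1 has 5 edge(s); G2 has 3 edge(s).
Edge count is an isomorphism invariant (a bijection on vertices induces a bijection on edges), so differing edge counts rule out isomorphism.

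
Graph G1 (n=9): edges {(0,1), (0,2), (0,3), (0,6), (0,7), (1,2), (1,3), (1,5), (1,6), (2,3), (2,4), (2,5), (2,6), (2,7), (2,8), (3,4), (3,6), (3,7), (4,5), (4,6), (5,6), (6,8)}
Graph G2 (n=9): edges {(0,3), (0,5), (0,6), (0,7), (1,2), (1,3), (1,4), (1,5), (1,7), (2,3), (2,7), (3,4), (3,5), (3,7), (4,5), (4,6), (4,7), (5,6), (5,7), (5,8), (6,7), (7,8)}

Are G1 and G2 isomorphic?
Yes, isomorphic

The graphs are isomorphic.
One valid mapping φ: V(G1) → V(G2): 0→1, 1→4, 2→7, 3→3, 4→0, 5→6, 6→5, 7→2, 8→8

Verify φ preserves adjacency — for each edge of G1, its image is an edge of G2:
  (0,1) → (φ(0),φ(1)) = (1,4) ∈ E(G2) ✓
  (0,2) → (φ(0),φ(2)) = (1,7) ∈ E(G2) ✓
  (0,3) → (φ(0),φ(3)) = (1,3) ∈ E(G2) ✓
  (0,6) → (φ(0),φ(6)) = (1,5) ∈ E(G2) ✓
  (0,7) → (φ(0),φ(7)) = (1,2) ∈ E(G2) ✓
  (1,2) → (φ(1),φ(2)) = (4,7) ∈ E(G2) ✓
  (1,3) → (φ(1),φ(3)) = (3,4) ∈ E(G2) ✓
  (1,5) → (φ(1),φ(5)) = (4,6) ∈ E(G2) ✓
  (1,6) → (φ(1),φ(6)) = (4,5) ∈ E(G2) ✓
  (2,3) → (φ(2),φ(3)) = (3,7) ∈ E(G2) ✓
  (2,4) → (φ(2),φ(4)) = (0,7) ∈ E(G2) ✓
  (2,5) → (φ(2),φ(5)) = (6,7) ∈ E(G2) ✓
  (2,6) → (φ(2),φ(6)) = (5,7) ∈ E(G2) ✓
  (2,7) → (φ(2),φ(7)) = (2,7) ∈ E(G2) ✓
  (2,8) → (φ(2),φ(8)) = (7,8) ∈ E(G2) ✓
  (3,4) → (φ(3),φ(4)) = (0,3) ∈ E(G2) ✓
  (3,6) → (φ(3),φ(6)) = (3,5) ∈ E(G2) ✓
  (3,7) → (φ(3),φ(7)) = (2,3) ∈ E(G2) ✓
  (4,5) → (φ(4),φ(5)) = (0,6) ∈ E(G2) ✓
  (4,6) → (φ(4),φ(6)) = (0,5) ∈ E(G2) ✓
  (5,6) → (φ(5),φ(6)) = (5,6) ∈ E(G2) ✓
  (6,8) → (φ(6),φ(8)) = (5,8) ∈ E(G2) ✓
All 22 edges of G1 map to edges of G2, and |E(G1)| = |E(G2)| = 22, so φ is a bijection on edges as well as vertices. Hence G1 ≅ G2.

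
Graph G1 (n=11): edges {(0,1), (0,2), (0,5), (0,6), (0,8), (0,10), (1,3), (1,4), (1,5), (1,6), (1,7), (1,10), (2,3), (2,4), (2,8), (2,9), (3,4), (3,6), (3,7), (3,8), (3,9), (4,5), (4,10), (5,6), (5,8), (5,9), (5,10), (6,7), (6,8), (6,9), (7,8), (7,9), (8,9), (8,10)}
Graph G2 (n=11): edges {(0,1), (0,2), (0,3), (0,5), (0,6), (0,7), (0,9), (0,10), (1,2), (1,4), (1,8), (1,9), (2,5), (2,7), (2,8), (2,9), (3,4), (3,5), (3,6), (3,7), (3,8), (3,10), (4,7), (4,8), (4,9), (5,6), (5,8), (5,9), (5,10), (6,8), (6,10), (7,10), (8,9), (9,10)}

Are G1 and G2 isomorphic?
Yes, isomorphic

The graphs are isomorphic.
One valid mapping φ: V(G1) → V(G2): 0→2, 1→8, 2→7, 3→3, 4→4, 5→9, 6→5, 7→6, 8→0, 9→10, 10→1

Verify φ preserves adjacency — for each edge of G1, its image is an edge of G2:
  (0,1) → (φ(0),φ(1)) = (2,8) ∈ E(G2) ✓
  (0,2) → (φ(0),φ(2)) = (2,7) ∈ E(G2) ✓
  (0,5) → (φ(0),φ(5)) = (2,9) ∈ E(G2) ✓
  (0,6) → (φ(0),φ(6)) = (2,5) ∈ E(G2) ✓
  (0,8) → (φ(0),φ(8)) = (0,2) ∈ E(G2) ✓
  (0,10) → (φ(0),φ(10)) = (1,2) ∈ E(G2) ✓
  (1,3) → (φ(1),φ(3)) = (3,8) ∈ E(G2) ✓
  (1,4) → (φ(1),φ(4)) = (4,8) ∈ E(G2) ✓
  (1,5) → (φ(1),φ(5)) = (8,9) ∈ E(G2) ✓
  (1,6) → (φ(1),φ(6)) = (5,8) ∈ E(G2) ✓
  (1,7) → (φ(1),φ(7)) = (6,8) ∈ E(G2) ✓
  (1,10) → (φ(1),φ(10)) = (1,8) ∈ E(G2) ✓
  (2,3) → (φ(2),φ(3)) = (3,7) ∈ E(G2) ✓
  (2,4) → (φ(2),φ(4)) = (4,7) ∈ E(G2) ✓
  (2,8) → (φ(2),φ(8)) = (0,7) ∈ E(G2) ✓
  (2,9) → (φ(2),φ(9)) = (7,10) ∈ E(G2) ✓
  (3,4) → (φ(3),φ(4)) = (3,4) ∈ E(G2) ✓
  (3,6) → (φ(3),φ(6)) = (3,5) ∈ E(G2) ✓
  (3,7) → (φ(3),φ(7)) = (3,6) ∈ E(G2) ✓
  (3,8) → (φ(3),φ(8)) = (0,3) ∈ E(G2) ✓
  (3,9) → (φ(3),φ(9)) = (3,10) ∈ E(G2) ✓
  (4,5) → (φ(4),φ(5)) = (4,9) ∈ E(G2) ✓
  (4,10) → (φ(4),φ(10)) = (1,4) ∈ E(G2) ✓
  (5,6) → (φ(5),φ(6)) = (5,9) ∈ E(G2) ✓
  (5,8) → (φ(5),φ(8)) = (0,9) ∈ E(G2) ✓
  (5,9) → (φ(5),φ(9)) = (9,10) ∈ E(G2) ✓
  (5,10) → (φ(5),φ(10)) = (1,9) ∈ E(G2) ✓
  (6,7) → (φ(6),φ(7)) = (5,6) ∈ E(G2) ✓
  (6,8) → (φ(6),φ(8)) = (0,5) ∈ E(G2) ✓
  (6,9) → (φ(6),φ(9)) = (5,10) ∈ E(G2) ✓
  (7,8) → (φ(7),φ(8)) = (0,6) ∈ E(G2) ✓
  (7,9) → (φ(7),φ(9)) = (6,10) ∈ E(G2) ✓
  (8,9) → (φ(8),φ(9)) = (0,10) ∈ E(G2) ✓
  (8,10) → (φ(8),φ(10)) = (0,1) ∈ E(G2) ✓
All 34 edges of G1 map to edges of G2, and |E(G1)| = |E(G2)| = 34, so φ is a bijection on edges as well as vertices. Hence G1 ≅ G2.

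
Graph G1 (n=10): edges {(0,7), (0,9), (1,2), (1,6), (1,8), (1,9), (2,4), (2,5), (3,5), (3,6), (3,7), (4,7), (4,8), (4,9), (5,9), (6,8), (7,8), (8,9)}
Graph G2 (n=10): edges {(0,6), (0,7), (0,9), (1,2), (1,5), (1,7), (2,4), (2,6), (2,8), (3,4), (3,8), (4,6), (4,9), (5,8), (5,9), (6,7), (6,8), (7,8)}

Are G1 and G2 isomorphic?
Yes, isomorphic

The graphs are isomorphic.
One valid mapping φ: V(G1) → V(G2): 0→3, 1→7, 2→1, 3→9, 4→2, 5→5, 6→0, 7→4, 8→6, 9→8

Verify φ preserves adjacency — for each edge of G1, its image is an edge of G2:
  (0,7) → (φ(0),φ(7)) = (3,4) ∈ E(G2) ✓
  (0,9) → (φ(0),φ(9)) = (3,8) ∈ E(G2) ✓
  (1,2) → (φ(1),φ(2)) = (1,7) ∈ E(G2) ✓
  (1,6) → (φ(1),φ(6)) = (0,7) ∈ E(G2) ✓
  (1,8) → (φ(1),φ(8)) = (6,7) ∈ E(G2) ✓
  (1,9) → (φ(1),φ(9)) = (7,8) ∈ E(G2) ✓
  (2,4) → (φ(2),φ(4)) = (1,2) ∈ E(G2) ✓
  (2,5) → (φ(2),φ(5)) = (1,5) ∈ E(G2) ✓
  (3,5) → (φ(3),φ(5)) = (5,9) ∈ E(G2) ✓
  (3,6) → (φ(3),φ(6)) = (0,9) ∈ E(G2) ✓
  (3,7) → (φ(3),φ(7)) = (4,9) ∈ E(G2) ✓
  (4,7) → (φ(4),φ(7)) = (2,4) ∈ E(G2) ✓
  (4,8) → (φ(4),φ(8)) = (2,6) ∈ E(G2) ✓
  (4,9) → (φ(4),φ(9)) = (2,8) ∈ E(G2) ✓
  (5,9) → (φ(5),φ(9)) = (5,8) ∈ E(G2) ✓
  (6,8) → (φ(6),φ(8)) = (0,6) ∈ E(G2) ✓
  (7,8) → (φ(7),φ(8)) = (4,6) ∈ E(G2) ✓
  (8,9) → (φ(8),φ(9)) = (6,8) ∈ E(G2) ✓
All 18 edges of G1 map to edges of G2, and |E(G1)| = |E(G2)| = 18, so φ is a bijection on edges as well as vertices. Hence G1 ≅ G2.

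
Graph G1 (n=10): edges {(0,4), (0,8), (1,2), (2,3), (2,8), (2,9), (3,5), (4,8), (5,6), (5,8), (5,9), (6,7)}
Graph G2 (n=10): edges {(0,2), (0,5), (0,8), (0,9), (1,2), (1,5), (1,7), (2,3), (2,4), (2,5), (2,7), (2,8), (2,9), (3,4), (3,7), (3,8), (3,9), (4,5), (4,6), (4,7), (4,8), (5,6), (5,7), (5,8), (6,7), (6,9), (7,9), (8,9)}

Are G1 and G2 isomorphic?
No, not isomorphic

The graphs are NOT isomorphic.

Counting triangles (3-cliques): G1 has 1, G2 has 29.
Triangle count is an isomorphism invariant, so differing triangle counts rule out isomorphism.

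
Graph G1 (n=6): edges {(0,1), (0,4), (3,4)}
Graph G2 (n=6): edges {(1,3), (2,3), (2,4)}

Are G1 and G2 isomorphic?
Yes, isomorphic

The graphs are isomorphic.
One valid mapping φ: V(G1) → V(G2): 0→3, 1→1, 2→0, 3→4, 4→2, 5→5

Verify φ preserves adjacency — for each edge of G1, its image is an edge of G2:
  (0,1) → (φ(0),φ(1)) = (1,3) ∈ E(G2) ✓
  (0,4) → (φ(0),φ(4)) = (2,3) ∈ E(G2) ✓
  (3,4) → (φ(3),φ(4)) = (2,4) ∈ E(G2) ✓
All 3 edges of G1 map to edges of G2, and |E(G1)| = |E(G2)| = 3, so φ is a bijection on edges as well as vertices. Hence G1 ≅ G2.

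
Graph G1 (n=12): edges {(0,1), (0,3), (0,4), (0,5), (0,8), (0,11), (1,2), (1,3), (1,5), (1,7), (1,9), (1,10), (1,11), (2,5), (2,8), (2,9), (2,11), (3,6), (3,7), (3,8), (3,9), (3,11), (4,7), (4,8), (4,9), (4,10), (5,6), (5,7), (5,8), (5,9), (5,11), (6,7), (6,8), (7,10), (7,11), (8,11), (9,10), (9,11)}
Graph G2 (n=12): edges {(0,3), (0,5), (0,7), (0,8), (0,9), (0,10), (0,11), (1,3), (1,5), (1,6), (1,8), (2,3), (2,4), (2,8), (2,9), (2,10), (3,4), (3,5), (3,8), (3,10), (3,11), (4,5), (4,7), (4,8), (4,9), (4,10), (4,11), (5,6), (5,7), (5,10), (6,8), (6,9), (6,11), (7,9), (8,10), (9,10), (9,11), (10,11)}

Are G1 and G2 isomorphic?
Yes, isomorphic

The graphs are isomorphic.
One valid mapping φ: V(G1) → V(G2): 0→11, 1→3, 2→2, 3→0, 4→6, 5→4, 6→7, 7→5, 8→9, 9→8, 10→1, 11→10

Verify φ preserves adjacency — for each edge of G1, its image is an edge of G2:
  (0,1) → (φ(0),φ(1)) = (3,11) ∈ E(G2) ✓
  (0,3) → (φ(0),φ(3)) = (0,11) ∈ E(G2) ✓
  (0,4) → (φ(0),φ(4)) = (6,11) ∈ E(G2) ✓
  (0,5) → (φ(0),φ(5)) = (4,11) ∈ E(G2) ✓
  (0,8) → (φ(0),φ(8)) = (9,11) ∈ E(G2) ✓
  (0,11) → (φ(0),φ(11)) = (10,11) ∈ E(G2) ✓
  (1,2) → (φ(1),φ(2)) = (2,3) ∈ E(G2) ✓
  (1,3) → (φ(1),φ(3)) = (0,3) ∈ E(G2) ✓
  (1,5) → (φ(1),φ(5)) = (3,4) ∈ E(G2) ✓
  (1,7) → (φ(1),φ(7)) = (3,5) ∈ E(G2) ✓
  (1,9) → (φ(1),φ(9)) = (3,8) ∈ E(G2) ✓
  (1,10) → (φ(1),φ(10)) = (1,3) ∈ E(G2) ✓
  (1,11) → (φ(1),φ(11)) = (3,10) ∈ E(G2) ✓
  (2,5) → (φ(2),φ(5)) = (2,4) ∈ E(G2) ✓
  (2,8) → (φ(2),φ(8)) = (2,9) ∈ E(G2) ✓
  (2,9) → (φ(2),φ(9)) = (2,8) ∈ E(G2) ✓
  (2,11) → (φ(2),φ(11)) = (2,10) ∈ E(G2) ✓
  (3,6) → (φ(3),φ(6)) = (0,7) ∈ E(G2) ✓
  (3,7) → (φ(3),φ(7)) = (0,5) ∈ E(G2) ✓
  (3,8) → (φ(3),φ(8)) = (0,9) ∈ E(G2) ✓
  (3,9) → (φ(3),φ(9)) = (0,8) ∈ E(G2) ✓
  (3,11) → (φ(3),φ(11)) = (0,10) ∈ E(G2) ✓
  (4,7) → (φ(4),φ(7)) = (5,6) ∈ E(G2) ✓
  (4,8) → (φ(4),φ(8)) = (6,9) ∈ E(G2) ✓
  (4,9) → (φ(4),φ(9)) = (6,8) ∈ E(G2) ✓
  (4,10) → (φ(4),φ(10)) = (1,6) ∈ E(G2) ✓
  (5,6) → (φ(5),φ(6)) = (4,7) ∈ E(G2) ✓
  (5,7) → (φ(5),φ(7)) = (4,5) ∈ E(G2) ✓
  (5,8) → (φ(5),φ(8)) = (4,9) ∈ E(G2) ✓
  (5,9) → (φ(5),φ(9)) = (4,8) ∈ E(G2) ✓
  (5,11) → (φ(5),φ(11)) = (4,10) ∈ E(G2) ✓
  (6,7) → (φ(6),φ(7)) = (5,7) ∈ E(G2) ✓
  (6,8) → (φ(6),φ(8)) = (7,9) ∈ E(G2) ✓
  (7,10) → (φ(7),φ(10)) = (1,5) ∈ E(G2) ✓
  (7,11) → (φ(7),φ(11)) = (5,10) ∈ E(G2) ✓
  (8,11) → (φ(8),φ(11)) = (9,10) ∈ E(G2) ✓
  (9,10) → (φ(9),φ(10)) = (1,8) ∈ E(G2) ✓
  (9,11) → (φ(9),φ(11)) = (8,10) ∈ E(G2) ✓
All 38 edges of G1 map to edges of G2, and |E(G1)| = |E(G2)| = 38, so φ is a bijection on edges as well as vertices. Hence G1 ≅ G2.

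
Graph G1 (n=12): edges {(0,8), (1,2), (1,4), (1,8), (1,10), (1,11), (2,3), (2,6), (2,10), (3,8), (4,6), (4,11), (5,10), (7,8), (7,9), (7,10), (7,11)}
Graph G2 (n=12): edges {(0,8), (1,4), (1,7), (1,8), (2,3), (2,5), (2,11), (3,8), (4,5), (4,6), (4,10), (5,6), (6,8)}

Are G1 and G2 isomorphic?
No, not isomorphic

The graphs are NOT isomorphic.

Connected components of G1: 1 component(s) with vertex sets [[0, 1, 2, 3, 4, 5, 6, 7, 8, 9, 10, 11]], sizes [12].
Connected components of G2: 2 component(s) with vertex sets [[9], [0, 1, 2, 3, 4, 5, 6, 7, 8, 10, 11]], sizes [1, 11].
The number of connected components (and the multiset of component sizes) is an isomorphism invariant — an isomorphism maps each component of G1 bijectively onto a component of G2. Since G1 has 1 component(s) and G2 has 2, they cannot be isomorphic.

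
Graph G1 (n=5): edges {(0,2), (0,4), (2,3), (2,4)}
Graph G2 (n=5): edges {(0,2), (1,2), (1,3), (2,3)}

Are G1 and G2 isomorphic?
Yes, isomorphic

The graphs are isomorphic.
One valid mapping φ: V(G1) → V(G2): 0→1, 1→4, 2→2, 3→0, 4→3

Verify φ preserves adjacency — for each edge of G1, its image is an edge of G2:
  (0,2) → (φ(0),φ(2)) = (1,2) ∈ E(G2) ✓
  (0,4) → (φ(0),φ(4)) = (1,3) ∈ E(G2) ✓
  (2,3) → (φ(2),φ(3)) = (0,2) ∈ E(G2) ✓
  (2,4) → (φ(2),φ(4)) = (2,3) ∈ E(G2) ✓
All 4 edges of G1 map to edges of G2, and |E(G1)| = |E(G2)| = 4, so φ is a bijection on edges as well as vertices. Hence G1 ≅ G2.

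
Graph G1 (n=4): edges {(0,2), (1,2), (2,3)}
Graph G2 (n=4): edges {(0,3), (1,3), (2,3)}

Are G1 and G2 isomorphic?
Yes, isomorphic

The graphs are isomorphic.
One valid mapping φ: V(G1) → V(G2): 0→0, 1→2, 2→3, 3→1

Verify φ preserves adjacency — for each edge of G1, its image is an edge of G2:
  (0,2) → (φ(0),φ(2)) = (0,3) ∈ E(G2) ✓
  (1,2) → (φ(1),φ(2)) = (2,3) ∈ E(G2) ✓
  (2,3) → (φ(2),φ(3)) = (1,3) ∈ E(G2) ✓
All 3 edges of G1 map to edges of G2, and |E(G1)| = |E(G2)| = 3, so φ is a bijection on edges as well as vertices. Hence G1 ≅ G2.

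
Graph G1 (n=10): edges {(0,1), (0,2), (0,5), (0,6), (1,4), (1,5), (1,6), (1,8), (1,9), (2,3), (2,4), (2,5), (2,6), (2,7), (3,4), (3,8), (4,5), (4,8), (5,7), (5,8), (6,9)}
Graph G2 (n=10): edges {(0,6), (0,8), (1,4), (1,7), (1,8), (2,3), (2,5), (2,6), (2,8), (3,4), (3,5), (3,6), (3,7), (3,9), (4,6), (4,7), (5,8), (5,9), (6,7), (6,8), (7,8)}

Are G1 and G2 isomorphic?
Yes, isomorphic

The graphs are isomorphic.
One valid mapping φ: V(G1) → V(G2): 0→2, 1→3, 2→8, 3→1, 4→7, 5→6, 6→5, 7→0, 8→4, 9→9

Verify φ preserves adjacency — for each edge of G1, its image is an edge of G2:
  (0,1) → (φ(0),φ(1)) = (2,3) ∈ E(G2) ✓
  (0,2) → (φ(0),φ(2)) = (2,8) ∈ E(G2) ✓
  (0,5) → (φ(0),φ(5)) = (2,6) ∈ E(G2) ✓
  (0,6) → (φ(0),φ(6)) = (2,5) ∈ E(G2) ✓
  (1,4) → (φ(1),φ(4)) = (3,7) ∈ E(G2) ✓
  (1,5) → (φ(1),φ(5)) = (3,6) ∈ E(G2) ✓
  (1,6) → (φ(1),φ(6)) = (3,5) ∈ E(G2) ✓
  (1,8) → (φ(1),φ(8)) = (3,4) ∈ E(G2) ✓
  (1,9) → (φ(1),φ(9)) = (3,9) ∈ E(G2) ✓
  (2,3) → (φ(2),φ(3)) = (1,8) ∈ E(G2) ✓
  (2,4) → (φ(2),φ(4)) = (7,8) ∈ E(G2) ✓
  (2,5) → (φ(2),φ(5)) = (6,8) ∈ E(G2) ✓
  (2,6) → (φ(2),φ(6)) = (5,8) ∈ E(G2) ✓
  (2,7) → (φ(2),φ(7)) = (0,8) ∈ E(G2) ✓
  (3,4) → (φ(3),φ(4)) = (1,7) ∈ E(G2) ✓
  (3,8) → (φ(3),φ(8)) = (1,4) ∈ E(G2) ✓
  (4,5) → (φ(4),φ(5)) = (6,7) ∈ E(G2) ✓
  (4,8) → (φ(4),φ(8)) = (4,7) ∈ E(G2) ✓
  (5,7) → (φ(5),φ(7)) = (0,6) ∈ E(G2) ✓
  (5,8) → (φ(5),φ(8)) = (4,6) ∈ E(G2) ✓
  (6,9) → (φ(6),φ(9)) = (5,9) ∈ E(G2) ✓
All 21 edges of G1 map to edges of G2, and |E(G1)| = |E(G2)| = 21, so φ is a bijection on edges as well as vertices. Hence G1 ≅ G2.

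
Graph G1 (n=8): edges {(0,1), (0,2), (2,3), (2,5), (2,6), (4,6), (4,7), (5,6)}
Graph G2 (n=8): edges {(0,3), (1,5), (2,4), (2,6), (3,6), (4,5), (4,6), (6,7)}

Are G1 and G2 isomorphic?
Yes, isomorphic

The graphs are isomorphic.
One valid mapping φ: V(G1) → V(G2): 0→3, 1→0, 2→6, 3→7, 4→5, 5→2, 6→4, 7→1

Verify φ preserves adjacency — for each edge of G1, its image is an edge of G2:
  (0,1) → (φ(0),φ(1)) = (0,3) ∈ E(G2) ✓
  (0,2) → (φ(0),φ(2)) = (3,6) ∈ E(G2) ✓
  (2,3) → (φ(2),φ(3)) = (6,7) ∈ E(G2) ✓
  (2,5) → (φ(2),φ(5)) = (2,6) ∈ E(G2) ✓
  (2,6) → (φ(2),φ(6)) = (4,6) ∈ E(G2) ✓
  (4,6) → (φ(4),φ(6)) = (4,5) ∈ E(G2) ✓
  (4,7) → (φ(4),φ(7)) = (1,5) ∈ E(G2) ✓
  (5,6) → (φ(5),φ(6)) = (2,4) ∈ E(G2) ✓
All 8 edges of G1 map to edges of G2, and |E(G1)| = |E(G2)| = 8, so φ is a bijection on edges as well as vertices. Hence G1 ≅ G2.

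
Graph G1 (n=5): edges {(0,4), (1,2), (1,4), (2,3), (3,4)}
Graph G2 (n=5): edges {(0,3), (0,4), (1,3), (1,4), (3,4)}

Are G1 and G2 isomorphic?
No, not isomorphic

The graphs are NOT isomorphic.

Counting triangles (3-cliques): G1 has 0, G2 has 2.
Triangle count is an isomorphism invariant, so differing triangle counts rule out isomorphism.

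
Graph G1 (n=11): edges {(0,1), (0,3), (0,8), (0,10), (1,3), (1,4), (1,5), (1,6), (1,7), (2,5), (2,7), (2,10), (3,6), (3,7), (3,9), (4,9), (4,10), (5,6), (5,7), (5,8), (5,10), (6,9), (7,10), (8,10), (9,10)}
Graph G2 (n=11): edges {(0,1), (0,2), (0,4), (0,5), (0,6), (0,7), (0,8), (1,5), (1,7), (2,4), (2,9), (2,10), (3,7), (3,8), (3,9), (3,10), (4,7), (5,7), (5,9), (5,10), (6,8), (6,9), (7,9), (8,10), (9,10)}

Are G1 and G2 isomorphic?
Yes, isomorphic

The graphs are isomorphic.
One valid mapping φ: V(G1) → V(G2): 0→2, 1→9, 2→1, 3→10, 4→6, 5→7, 6→3, 7→5, 8→4, 9→8, 10→0

Verify φ preserves adjacency — for each edge of G1, its image is an edge of G2:
  (0,1) → (φ(0),φ(1)) = (2,9) ∈ E(G2) ✓
  (0,3) → (φ(0),φ(3)) = (2,10) ∈ E(G2) ✓
  (0,8) → (φ(0),φ(8)) = (2,4) ∈ E(G2) ✓
  (0,10) → (φ(0),φ(10)) = (0,2) ∈ E(G2) ✓
  (1,3) → (φ(1),φ(3)) = (9,10) ∈ E(G2) ✓
  (1,4) → (φ(1),φ(4)) = (6,9) ∈ E(G2) ✓
  (1,5) → (φ(1),φ(5)) = (7,9) ∈ E(G2) ✓
  (1,6) → (φ(1),φ(6)) = (3,9) ∈ E(G2) ✓
  (1,7) → (φ(1),φ(7)) = (5,9) ∈ E(G2) ✓
  (2,5) → (φ(2),φ(5)) = (1,7) ∈ E(G2) ✓
  (2,7) → (φ(2),φ(7)) = (1,5) ∈ E(G2) ✓
  (2,10) → (φ(2),φ(10)) = (0,1) ∈ E(G2) ✓
  (3,6) → (φ(3),φ(6)) = (3,10) ∈ E(G2) ✓
  (3,7) → (φ(3),φ(7)) = (5,10) ∈ E(G2) ✓
  (3,9) → (φ(3),φ(9)) = (8,10) ∈ E(G2) ✓
  (4,9) → (φ(4),φ(9)) = (6,8) ∈ E(G2) ✓
  (4,10) → (φ(4),φ(10)) = (0,6) ∈ E(G2) ✓
  (5,6) → (φ(5),φ(6)) = (3,7) ∈ E(G2) ✓
  (5,7) → (φ(5),φ(7)) = (5,7) ∈ E(G2) ✓
  (5,8) → (φ(5),φ(8)) = (4,7) ∈ E(G2) ✓
  (5,10) → (φ(5),φ(10)) = (0,7) ∈ E(G2) ✓
  (6,9) → (φ(6),φ(9)) = (3,8) ∈ E(G2) ✓
  (7,10) → (φ(7),φ(10)) = (0,5) ∈ E(G2) ✓
  (8,10) → (φ(8),φ(10)) = (0,4) ∈ E(G2) ✓
  (9,10) → (φ(9),φ(10)) = (0,8) ∈ E(G2) ✓
All 25 edges of G1 map to edges of G2, and |E(G1)| = |E(G2)| = 25, so φ is a bijection on edges as well as vertices. Hence G1 ≅ G2.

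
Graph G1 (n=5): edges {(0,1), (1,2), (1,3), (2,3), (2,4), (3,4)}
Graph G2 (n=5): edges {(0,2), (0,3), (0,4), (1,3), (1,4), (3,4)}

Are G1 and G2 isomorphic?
Yes, isomorphic

The graphs are isomorphic.
One valid mapping φ: V(G1) → V(G2): 0→2, 1→0, 2→4, 3→3, 4→1

Verify φ preserves adjacency — for each edge of G1, its image is an edge of G2:
  (0,1) → (φ(0),φ(1)) = (0,2) ∈ E(G2) ✓
  (1,2) → (φ(1),φ(2)) = (0,4) ∈ E(G2) ✓
  (1,3) → (φ(1),φ(3)) = (0,3) ∈ E(G2) ✓
  (2,3) → (φ(2),φ(3)) = (3,4) ∈ E(G2) ✓
  (2,4) → (φ(2),φ(4)) = (1,4) ∈ E(G2) ✓
  (3,4) → (φ(3),φ(4)) = (1,3) ∈ E(G2) ✓
All 6 edges of G1 map to edges of G2, and |E(G1)| = |E(G2)| = 6, so φ is a bijection on edges as well as vertices. Hence G1 ≅ G2.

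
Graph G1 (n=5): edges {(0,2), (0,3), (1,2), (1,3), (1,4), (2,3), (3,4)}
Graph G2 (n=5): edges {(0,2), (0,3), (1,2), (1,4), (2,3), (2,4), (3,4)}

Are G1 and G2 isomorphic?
Yes, isomorphic

The graphs are isomorphic.
One valid mapping φ: V(G1) → V(G2): 0→1, 1→3, 2→4, 3→2, 4→0

Verify φ preserves adjacency — for each edge of G1, its image is an edge of G2:
  (0,2) → (φ(0),φ(2)) = (1,4) ∈ E(G2) ✓
  (0,3) → (φ(0),φ(3)) = (1,2) ∈ E(G2) ✓
  (1,2) → (φ(1),φ(2)) = (3,4) ∈ E(G2) ✓
  (1,3) → (φ(1),φ(3)) = (2,3) ∈ E(G2) ✓
  (1,4) → (φ(1),φ(4)) = (0,3) ∈ E(G2) ✓
  (2,3) → (φ(2),φ(3)) = (2,4) ∈ E(G2) ✓
  (3,4) → (φ(3),φ(4)) = (0,2) ∈ E(G2) ✓
All 7 edges of G1 map to edges of G2, and |E(G1)| = |E(G2)| = 7, so φ is a bijection on edges as well as vertices. Hence G1 ≅ G2.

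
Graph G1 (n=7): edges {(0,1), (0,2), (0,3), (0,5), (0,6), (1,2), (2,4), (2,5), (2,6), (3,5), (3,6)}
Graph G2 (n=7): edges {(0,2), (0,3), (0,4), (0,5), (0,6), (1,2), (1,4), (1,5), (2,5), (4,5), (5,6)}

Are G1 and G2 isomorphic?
Yes, isomorphic

The graphs are isomorphic.
One valid mapping φ: V(G1) → V(G2): 0→5, 1→6, 2→0, 3→1, 4→3, 5→4, 6→2

Verify φ preserves adjacency — for each edge of G1, its image is an edge of G2:
  (0,1) → (φ(0),φ(1)) = (5,6) ∈ E(G2) ✓
  (0,2) → (φ(0),φ(2)) = (0,5) ∈ E(G2) ✓
  (0,3) → (φ(0),φ(3)) = (1,5) ∈ E(G2) ✓
  (0,5) → (φ(0),φ(5)) = (4,5) ∈ E(G2) ✓
  (0,6) → (φ(0),φ(6)) = (2,5) ∈ E(G2) ✓
  (1,2) → (φ(1),φ(2)) = (0,6) ∈ E(G2) ✓
  (2,4) → (φ(2),φ(4)) = (0,3) ∈ E(G2) ✓
  (2,5) → (φ(2),φ(5)) = (0,4) ∈ E(G2) ✓
  (2,6) → (φ(2),φ(6)) = (0,2) ∈ E(G2) ✓
  (3,5) → (φ(3),φ(5)) = (1,4) ∈ E(G2) ✓
  (3,6) → (φ(3),φ(6)) = (1,2) ∈ E(G2) ✓
All 11 edges of G1 map to edges of G2, and |E(G1)| = |E(G2)| = 11, so φ is a bijection on edges as well as vertices. Hence G1 ≅ G2.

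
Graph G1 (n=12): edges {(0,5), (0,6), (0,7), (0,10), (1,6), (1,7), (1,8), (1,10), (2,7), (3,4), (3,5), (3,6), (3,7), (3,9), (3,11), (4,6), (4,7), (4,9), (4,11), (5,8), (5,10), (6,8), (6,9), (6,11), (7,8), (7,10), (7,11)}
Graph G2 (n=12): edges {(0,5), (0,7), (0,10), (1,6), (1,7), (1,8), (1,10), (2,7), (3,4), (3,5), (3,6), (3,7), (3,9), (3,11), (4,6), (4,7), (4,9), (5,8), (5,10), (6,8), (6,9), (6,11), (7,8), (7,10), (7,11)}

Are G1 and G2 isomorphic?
No, not isomorphic

The graphs are NOT isomorphic.

Counting edges: G1 has 27 edge(s); G2 has 25 edge(s).
Edge count is an isomorphism invariant (a bijection on vertices induces a bijection on edges), so differing edge counts rule out isomorphism.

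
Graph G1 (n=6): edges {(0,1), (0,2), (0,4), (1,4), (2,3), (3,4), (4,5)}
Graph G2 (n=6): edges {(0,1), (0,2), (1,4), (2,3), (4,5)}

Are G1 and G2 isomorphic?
No, not isomorphic

The graphs are NOT isomorphic.

Counting edges: G1 has 7 edge(s); G2 has 5 edge(s).
Edge count is an isomorphism invariant (a bijection on vertices induces a bijection on edges), so differing edge counts rule out isomorphism.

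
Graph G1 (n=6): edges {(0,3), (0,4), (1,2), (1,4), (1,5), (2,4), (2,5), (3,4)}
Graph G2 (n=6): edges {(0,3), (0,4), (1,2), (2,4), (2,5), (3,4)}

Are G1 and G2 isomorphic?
No, not isomorphic

The graphs are NOT isomorphic.

Counting edges: G1 has 8 edge(s); G2 has 6 edge(s).
Edge count is an isomorphism invariant (a bijection on vertices induces a bijection on edges), so differing edge counts rule out isomorphism.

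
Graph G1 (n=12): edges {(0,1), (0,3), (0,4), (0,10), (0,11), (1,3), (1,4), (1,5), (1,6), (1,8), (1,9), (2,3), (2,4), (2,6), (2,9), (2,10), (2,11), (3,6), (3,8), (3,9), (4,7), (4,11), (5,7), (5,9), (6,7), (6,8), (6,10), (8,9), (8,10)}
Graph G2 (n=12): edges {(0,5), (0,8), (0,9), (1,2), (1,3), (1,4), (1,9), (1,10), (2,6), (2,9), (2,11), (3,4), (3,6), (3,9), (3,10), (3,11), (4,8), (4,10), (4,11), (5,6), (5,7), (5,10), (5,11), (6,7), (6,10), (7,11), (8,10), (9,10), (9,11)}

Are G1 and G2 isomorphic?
Yes, isomorphic

The graphs are isomorphic.
One valid mapping φ: V(G1) → V(G2): 0→6, 1→10, 2→11, 3→3, 4→5, 5→8, 6→9, 7→0, 8→1, 9→4, 10→2, 11→7

Verify φ preserves adjacency — for each edge of G1, its image is an edge of G2:
  (0,1) → (φ(0),φ(1)) = (6,10) ∈ E(G2) ✓
  (0,3) → (φ(0),φ(3)) = (3,6) ∈ E(G2) ✓
  (0,4) → (φ(0),φ(4)) = (5,6) ∈ E(G2) ✓
  (0,10) → (φ(0),φ(10)) = (2,6) ∈ E(G2) ✓
  (0,11) → (φ(0),φ(11)) = (6,7) ∈ E(G2) ✓
  (1,3) → (φ(1),φ(3)) = (3,10) ∈ E(G2) ✓
  (1,4) → (φ(1),φ(4)) = (5,10) ∈ E(G2) ✓
  (1,5) → (φ(1),φ(5)) = (8,10) ∈ E(G2) ✓
  (1,6) → (φ(1),φ(6)) = (9,10) ∈ E(G2) ✓
  (1,8) → (φ(1),φ(8)) = (1,10) ∈ E(G2) ✓
  (1,9) → (φ(1),φ(9)) = (4,10) ∈ E(G2) ✓
  (2,3) → (φ(2),φ(3)) = (3,11) ∈ E(G2) ✓
  (2,4) → (φ(2),φ(4)) = (5,11) ∈ E(G2) ✓
  (2,6) → (φ(2),φ(6)) = (9,11) ∈ E(G2) ✓
  (2,9) → (φ(2),φ(9)) = (4,11) ∈ E(G2) ✓
  (2,10) → (φ(2),φ(10)) = (2,11) ∈ E(G2) ✓
  (2,11) → (φ(2),φ(11)) = (7,11) ∈ E(G2) ✓
  (3,6) → (φ(3),φ(6)) = (3,9) ∈ E(G2) ✓
  (3,8) → (φ(3),φ(8)) = (1,3) ∈ E(G2) ✓
  (3,9) → (φ(3),φ(9)) = (3,4) ∈ E(G2) ✓
  (4,7) → (φ(4),φ(7)) = (0,5) ∈ E(G2) ✓
  (4,11) → (φ(4),φ(11)) = (5,7) ∈ E(G2) ✓
  (5,7) → (φ(5),φ(7)) = (0,8) ∈ E(G2) ✓
  (5,9) → (φ(5),φ(9)) = (4,8) ∈ E(G2) ✓
  (6,7) → (φ(6),φ(7)) = (0,9) ∈ E(G2) ✓
  (6,8) → (φ(6),φ(8)) = (1,9) ∈ E(G2) ✓
  (6,10) → (φ(6),φ(10)) = (2,9) ∈ E(G2) ✓
  (8,9) → (φ(8),φ(9)) = (1,4) ∈ E(G2) ✓
  (8,10) → (φ(8),φ(10)) = (1,2) ∈ E(G2) ✓
All 29 edges of G1 map to edges of G2, and |E(G1)| = |E(G2)| = 29, so φ is a bijection on edges as well as vertices. Hence G1 ≅ G2.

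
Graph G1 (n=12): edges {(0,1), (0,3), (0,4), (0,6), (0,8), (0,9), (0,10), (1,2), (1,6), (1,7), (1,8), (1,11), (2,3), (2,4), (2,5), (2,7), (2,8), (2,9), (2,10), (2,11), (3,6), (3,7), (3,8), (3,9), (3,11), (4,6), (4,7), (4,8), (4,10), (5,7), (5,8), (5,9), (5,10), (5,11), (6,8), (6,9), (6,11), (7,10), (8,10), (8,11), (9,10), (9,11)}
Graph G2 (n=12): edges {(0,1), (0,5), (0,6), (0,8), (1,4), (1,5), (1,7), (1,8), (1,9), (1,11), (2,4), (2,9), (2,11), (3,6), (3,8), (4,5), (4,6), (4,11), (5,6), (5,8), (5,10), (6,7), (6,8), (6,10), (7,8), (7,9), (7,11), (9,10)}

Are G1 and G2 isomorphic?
No, not isomorphic

The graphs are NOT isomorphic.

Counting triangles (3-cliques): G1 has 50, G2 has 17.
Triangle count is an isomorphism invariant, so differing triangle counts rule out isomorphism.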